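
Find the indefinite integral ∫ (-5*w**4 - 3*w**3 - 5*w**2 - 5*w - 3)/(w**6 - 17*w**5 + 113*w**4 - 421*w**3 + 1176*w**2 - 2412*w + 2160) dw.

-2447*log(w - 6)/120 + 3653*log(w - 5)/102 - 63*log(w - 4)/4 + 137*log(w - 2)/312 - 737*log(w**2 + 9)/13260 + 297*atan(w/3)/2210 + C

Factor the denominator: (w - 6)*(w - 5)*(w - 4)*(w - 2)*(w**2 + 9).
Partial-fraction decomposition: -11*(67*w - 243)/(6630*(w**2 + 9)) + 137/(312*(w - 2)) - 63/(4*(w - 4)) + 3653/(102*(w - 5)) - 2447/(120*(w - 6)).
Integrate each term; A/(w−a) gives A·log|w−a|; the (Bw+D)/(w²+p²) term gives a log and an atan.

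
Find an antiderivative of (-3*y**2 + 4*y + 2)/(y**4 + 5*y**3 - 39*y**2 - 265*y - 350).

-13*log(y - 7)/144 + 2*log(y + 2)/9 - 19*log(y + 5)/144 + 31/(12*y + 60) + C

Factor the denominator: (y - 7)*(y + 2)*(y + 5)**2.
Partial-fraction decomposition: -19/(144*(y + 5)) - 31/(12*(y + 5)**2) + 2/(9*(y + 2)) - 13/(144*(y - 7)).
Integrate each term; A/(y−a) gives A·log|y−a|; A/(y−a)² gives −A/(y−a).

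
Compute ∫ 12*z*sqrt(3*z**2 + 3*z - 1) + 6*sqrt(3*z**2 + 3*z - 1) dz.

Let u = 3*z**2 + 3*z - 1, so du = (6*z + 3) dz.
Rewriting, the integral becomes 2·∫ √u du = 2·(2/3)u^(3/2).
Substituting back, u = 3*z**2 + 3*z - 1.

4*(3*z**2 + 3*z - 1)**(3/2)/3 + C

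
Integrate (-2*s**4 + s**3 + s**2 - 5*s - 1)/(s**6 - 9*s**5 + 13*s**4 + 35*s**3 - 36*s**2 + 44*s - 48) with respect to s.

Factor the denominator: (s - 6)*(s - 4)*(s - 1)*(s + 2)*(s**2 + 1).
Partial-fraction decomposition: (283*s - 41)/(3145*(s**2 + 1)) + 3/(80*(s + 2)) - 1/(15*(s - 1)) + 151/(204*(s - 4)) - 2371/(2960*(s - 6)).
Integrate each term; A/(s−a) gives A·log|s−a|; the (Bs+D)/(s²+p²) term gives a log and an atan.

-2371*log(s - 6)/2960 + 151*log(s - 4)/204 - log(s - 1)/15 + 3*log(s + 2)/80 + 283*log(s**2 + 1)/6290 - 41*atan(s)/3145 + C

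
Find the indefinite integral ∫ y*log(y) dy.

Use integration by parts with u = log(y), dv = y dy.
Then du = 1/y dy and v = y**2/2.

y**2*log(y)/2 - y**2/4 + C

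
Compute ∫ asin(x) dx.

x*asin(x) + sqrt(-x**2 + 1) + C

Use integration by parts with u = arcsin(x), dv = dx.
Then du = 1/sqrt(-x**2 + 1) dx.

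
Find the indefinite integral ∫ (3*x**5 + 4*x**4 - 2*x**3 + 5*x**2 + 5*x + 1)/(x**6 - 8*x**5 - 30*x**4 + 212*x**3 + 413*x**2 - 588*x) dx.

-log(x)/588 + 60103*log(x - 7)/24255 + log(x - 1)/45 - 4*log(x + 3)/15 + 169*log(x + 4)/220 - 271/(21*x - 147) + C

Factor the denominator: x*(x - 7)**2*(x - 1)*(x + 3)*(x + 4).
Partial-fraction decomposition: 169/(220*(x + 4)) - 4/(15*(x + 3)) + 1/(45*(x - 1)) + 60103/(24255*(x - 7)) + 271/(21*(x - 7)**2) - 1/(588*x).
Integrate each term; A/(x−a) gives A·log|x−a|; A/(x−a)² gives −A/(x−a).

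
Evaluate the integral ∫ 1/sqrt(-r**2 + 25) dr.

asin(r/5) + C

Substitute r = 5·sin(θ), so dr = 5·cos(θ) dθ and the radical becomes sqrt(-r**2 + 25) = 5·cos(θ) by the Pythagorean identity.
Integrate the resulting trig expression in θ, then back-substitute θ = asin(r/5), sin(θ) = r/5, cos(θ) = sqrt(-r**2 + 25)/5 (absorbing any constant into C).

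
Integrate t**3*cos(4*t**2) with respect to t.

t**2*sin(4*t**2)/8 + cos(4*t**2)/32 + C

Let u = t², du = 2t dt; rewrite as (1/2)∫ u^1·cos(4u) du.
Now integrate by parts 1 time.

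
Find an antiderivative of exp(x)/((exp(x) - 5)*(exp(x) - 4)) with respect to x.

log(exp(x) - 5) - log(exp(x) - 4) + C

Let u = e^x, du = e^x dx.
The integral becomes ∫ du/((u-4)(u-5)); decompose into partial fractions.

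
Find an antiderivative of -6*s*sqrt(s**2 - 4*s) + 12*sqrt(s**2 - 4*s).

-2*(s**2 - 4*s)**(3/2) + C

Let u = s**2 - 4*s, so du = (2*s - 4) ds.
Rewriting, the integral becomes -3·∫ √u du = -3·(2/3)u^(3/2).
Substituting back, u = s**2 - 4*s.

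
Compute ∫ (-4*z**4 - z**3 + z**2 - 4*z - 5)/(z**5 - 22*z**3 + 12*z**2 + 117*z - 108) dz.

-1747*log(z - 3)/882 - 13*log(z - 1)/80 + 281*log(z + 3)/144 - 933*log(z + 4)/245 + 359/(84*z - 252) + C

Factor the denominator: (z - 3)**2*(z - 1)*(z + 3)*(z + 4).
Partial-fraction decomposition: -933/(245*(z + 4)) + 281/(144*(z + 3)) - 13/(80*(z - 1)) - 1747/(882*(z - 3)) - 359/(84*(z - 3)**2).
Integrate each term; A/(z−a) gives A·log|z−a|; A/(z−a)² gives −A/(z−a).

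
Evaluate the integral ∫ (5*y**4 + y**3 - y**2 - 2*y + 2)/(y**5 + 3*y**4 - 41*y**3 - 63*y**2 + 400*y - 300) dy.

3217*log(y - 5)/1320 - 41*log(y - 2)/84 + 5*log(y - 1)/168 - 2987*log(y + 5)/420 + 3121*log(y + 6)/308 + C

Factor the denominator: (y - 5)*(y - 2)*(y - 1)*(y + 5)*(y + 6).
Partial-fraction decomposition: 3121/(308*(y + 6)) - 2987/(420*(y + 5)) + 5/(168*(y - 1)) - 41/(84*(y - 2)) + 3217/(1320*(y - 5)).
Integrate each term: A/(y−a) contributes A·log|y−a|.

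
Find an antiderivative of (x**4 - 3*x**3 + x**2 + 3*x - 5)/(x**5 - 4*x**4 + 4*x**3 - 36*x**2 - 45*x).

Factor the denominator: x*(x - 5)*(x + 1)*(x**2 + 9).
Partial-fraction decomposition: (1009*x - 684)/(1530*(x**2 + 9)) - 1/(20*(x + 1)) + 19/(68*(x - 5)) + 1/(9*x).
Integrate each term; A/(x−a) gives A·log|x−a|; the (Bx+D)/(x²+p²) term gives a log and an atan.

log(x)/9 + 19*log(x - 5)/68 - log(x + 1)/20 + 1009*log(x**2 + 9)/3060 - 38*atan(x/3)/255 + C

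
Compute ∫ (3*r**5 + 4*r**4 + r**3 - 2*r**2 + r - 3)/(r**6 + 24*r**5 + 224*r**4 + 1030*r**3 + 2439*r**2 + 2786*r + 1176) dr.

-log(r + 1)/36 + 53*log(r + 2)/50 - 57*log(r + 3)/4 + 239*log(r + 4)/6 - 10627*log(r + 7)/450 + 3439/(30*r + 210) + C

Factor the denominator: (r + 1)*(r + 2)*(r + 3)*(r + 4)*(r + 7)**2.
Partial-fraction decomposition: -10627/(450*(r + 7)) - 3439/(30*(r + 7)**2) + 239/(6*(r + 4)) - 57/(4*(r + 3)) + 53/(50*(r + 2)) - 1/(36*(r + 1)).
Integrate each term; A/(r−a) gives A·log|r−a|; A/(r−a)² gives −A/(r−a).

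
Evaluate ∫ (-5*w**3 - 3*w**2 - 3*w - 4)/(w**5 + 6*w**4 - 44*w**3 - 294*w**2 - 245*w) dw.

4*log(w)/245 - 629*log(w - 7)/3136 + log(w + 1)/192 - 187*log(w + 5)/160 + 1585*log(w + 7)/1176 + C

Factor the denominator: w*(w - 7)*(w + 1)*(w + 5)*(w + 7).
Partial-fraction decomposition: 1585/(1176*(w + 7)) - 187/(160*(w + 5)) + 1/(192*(w + 1)) - 629/(3136*(w - 7)) + 4/(245*w).
Integrate each term: A/(w−a) contributes A·log|w−a|.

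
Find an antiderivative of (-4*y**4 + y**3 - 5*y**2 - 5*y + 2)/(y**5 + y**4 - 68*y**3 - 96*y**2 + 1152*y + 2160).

Factor the denominator: (y - 6)**2*(y + 2)*(y + 5)*(y + 6).
Partial-fraction decomposition: -1387/(144*(y + 6)) + 2723/(363*(y + 5)) - 5/(48*(y + 2)) - 15379/(8712*(y - 6)) - 647/(132*(y - 6)**2).
Integrate each term; A/(y−a) gives A·log|y−a|; A/(y−a)² gives −A/(y−a).

-15379*log(y - 6)/8712 - 5*log(y + 2)/48 + 2723*log(y + 5)/363 - 1387*log(y + 6)/144 + 647/(132*y - 792) + C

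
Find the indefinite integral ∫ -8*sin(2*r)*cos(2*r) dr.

2*cos(2*r)**2 + C

Let u = cos(2*r), so du = (-2*sin(2*r)) dr.
Rewriting, the integral becomes 4·∫ u^1 du = 4·u^2/2.
Substituting back, u = cos(2*r).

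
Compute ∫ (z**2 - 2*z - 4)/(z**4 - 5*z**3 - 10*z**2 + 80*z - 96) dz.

log(z - 4)/4 + log(z - 3)/7 - log(z - 2)/3 - 5*log(z + 4)/84 + C

Factor the denominator: (z - 4)*(z - 3)*(z - 2)*(z + 4).
Partial-fraction decomposition: -5/(84*(z + 4)) - 1/(3*(z - 2)) + 1/(7*(z - 3)) + 1/(4*(z - 4)).
Integrate each term: A/(z−a) contributes A·log|z−a|.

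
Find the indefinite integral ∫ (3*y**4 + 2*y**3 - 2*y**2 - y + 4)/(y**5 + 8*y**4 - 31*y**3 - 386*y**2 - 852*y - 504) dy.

649*log(y - 7)/1014 - log(y + 1)/50 + 5*log(y + 2)/24 + 73401*log(y + 6)/33800 + 1697/(130*y + 780) + C

Factor the denominator: (y - 7)*(y + 1)*(y + 2)*(y + 6)**2.
Partial-fraction decomposition: 73401/(33800*(y + 6)) - 1697/(130*(y + 6)**2) + 5/(24*(y + 2)) - 1/(50*(y + 1)) + 649/(1014*(y - 7)).
Integrate each term; A/(y−a) gives A·log|y−a|; A/(y−a)² gives −A/(y−a).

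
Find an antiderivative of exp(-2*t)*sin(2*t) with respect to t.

Let I denote the integral. Integrate by parts with u = sin(2*t), dv = exp(-2*t) dt, so v = -exp(-2*t)/2: I = -exp(-2*t)*sin(2*t)/2 + ∫ exp(-2*t)*cos(2*t) dt.
Apply parts again with u = cos(2*t), dv = exp(-2*t) dt: ∫ exp(-2*t)*cos(2*t) dt = -exp(-2*t)*cos(2*t)/2 − I. Substituting back brings back I: I = -exp(-2*t)*sin(2*t)/2 - exp(-2*t)*cos(2*t)/2 − I.
Solving for I: (1 + 1)·I equals the remaining terms, so I = (1/2)·(-exp(-2*t)*sin(2*t)/2 - exp(-2*t)*cos(2*t)/2).

-exp(-2*t)*sin(2*t)/4 - exp(-2*t)*cos(2*t)/4 + C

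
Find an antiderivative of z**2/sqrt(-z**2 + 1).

-z*sqrt(-z**2 + 1)/2 + asin(z)/2 + C

Substitute z = sin(θ), so dz = cos(θ) dθ and the radical becomes sqrt(-z**2 + 1) = cos(θ) by the Pythagorean identity.
Integrate the resulting trig expression in θ, then back-substitute θ = asin(z), sin(θ) = z, cos(θ) = sqrt(-z**2 + 1) (absorbing any constant into C).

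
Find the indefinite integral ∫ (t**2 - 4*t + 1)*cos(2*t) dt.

Use integration by parts with u = t**2 - 4*t + 1, dv = cos(2*t) dt, so v = sin(2*t)/2.
Apply parts 2 times (tabular method): alternate signs, differentiate u down to 0, integrate dv up.

t**2*sin(2*t)/2 - 2*t*sin(2*t) + t*cos(2*t)/2 + sin(2*t)/4 - cos(2*t) + C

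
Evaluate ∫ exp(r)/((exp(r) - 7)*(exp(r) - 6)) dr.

Let u = e^r, du = e^r dr.
The integral becomes ∫ du/((u-6)(u-7)); decompose into partial fractions.

log(exp(r) - 7) - log(exp(r) - 6) + C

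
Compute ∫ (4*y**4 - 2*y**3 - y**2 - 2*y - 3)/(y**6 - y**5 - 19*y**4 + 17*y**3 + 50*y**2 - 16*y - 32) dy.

Factor the denominator: (y - 4)*(y - 2)*(y - 1)*(y + 1)**2*(y + 4).
Partial-fraction decomposition: -1141/(2160*(y + 4)) + 16/(75*(y + 1)) - 2/(45*(y + 1)**2) - 1/(15*(y - 1)) - 37/(108*(y - 2)) + 869/(1200*(y - 4)).
Integrate each term; A/(y−a) gives A·log|y−a|; A/(y−a)² gives −A/(y−a).

869*log(y - 4)/1200 - 37*log(y - 2)/108 - log(y - 1)/15 + 16*log(y + 1)/75 - 1141*log(y + 4)/2160 + 2/(45*y + 45) + C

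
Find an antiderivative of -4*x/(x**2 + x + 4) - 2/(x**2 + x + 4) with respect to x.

-2*log(x**2 + x + 4) + C

Let u = x**2 + x + 4, so du = (2*x + 1) dx.
Rewriting, the integral becomes -2·∫ 1/u du = -2·log(u).
Substituting back, u = x**2 + x + 4.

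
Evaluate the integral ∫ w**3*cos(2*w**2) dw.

Let u = w², du = 2w dw; rewrite as (1/2)∫ u^1·cos(2u) du.
Now integrate by parts 1 time.

w**2*sin(2*w**2)/4 + cos(2*w**2)/8 + C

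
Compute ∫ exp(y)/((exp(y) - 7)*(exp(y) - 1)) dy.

Let u = e^y, du = e^y dy.
The integral becomes ∫ du/((u-7)(u-1)); decompose into partial fractions.

log(exp(y) - 7)/6 - log(exp(y) - 1)/6 + C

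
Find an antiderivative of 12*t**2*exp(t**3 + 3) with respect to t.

Let u = t**3 + 3, so du = (3*t**2) dt.
Rewriting, the integral becomes 4·∫ e^u du = 4·e^u.
Substituting back, u = t**3 + 3.

4*exp(t**3 + 3) + C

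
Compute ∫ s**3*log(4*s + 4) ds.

s**4*log(4*s + 4)/4 - s**4/16 + s**3/12 - s**2/8 + s/4 - log(s + 1)/4 + C

Use integration by parts with u = log(4*s + 4), dv = s**3 ds.
Then du = 4/(4*s + 4) ds and v = s**4/4.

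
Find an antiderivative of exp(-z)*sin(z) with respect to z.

-exp(-z)*sin(z)/2 - exp(-z)*cos(z)/2 + C

Let I denote the integral. Integrate by parts with u = sin(z), dv = exp(-z) dz, so v = -exp(-z): I = -exp(-z)*sin(z) + ∫ exp(-z)*cos(z) dz.
Apply parts again with u = cos(z), dv = exp(-z) dz: ∫ exp(-z)*cos(z) dz = -exp(-z)*cos(z) − I. Substituting back brings back I: I = -exp(-z)*sin(z) - exp(-z)*cos(z) − I.
Solving for I: (1 + 1)·I equals the remaining terms, so I = (1/2)·(-exp(-z)*sin(z) - exp(-z)*cos(z)).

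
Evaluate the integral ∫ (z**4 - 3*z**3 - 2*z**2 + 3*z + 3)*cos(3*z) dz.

z**4*sin(3*z)/3 - z**3*sin(3*z) + 4*z**3*cos(3*z)/9 - 10*z**2*sin(3*z)/9 - z**2*cos(3*z) + 5*z*sin(3*z)/3 - 20*z*cos(3*z)/27 + 101*sin(3*z)/81 + 5*cos(3*z)/9 + C

Use integration by parts with u = z**4 - 3*z**3 - 2*z**2 + 3*z + 3, dv = cos(3*z) dz, so v = sin(3*z)/3.
Apply parts 4 times (tabular method): alternate signs, differentiate u down to 0, integrate dv up.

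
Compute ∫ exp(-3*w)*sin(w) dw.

Let I denote the integral. Integrate by parts with u = sin(w), dv = exp(-3*w) dw, so v = -exp(-3*w)/3: I = -exp(-3*w)*sin(w)/3 + (1/3)·∫ exp(-3*w)*cos(w) dw.
Apply parts again with u = cos(w), dv = exp(-3*w) dw: ∫ exp(-3*w)*cos(w) dw = -exp(-3*w)*cos(w)/3 − (1/3)·I. Substituting back brings back I: I = -exp(-3*w)*sin(w)/3 - exp(-3*w)*cos(w)/9 − (1/9)·I.
Solving for I: (1 + 1/9)·I equals the remaining terms, so I = (9/10)·(-exp(-3*w)*sin(w)/3 - exp(-3*w)*cos(w)/9).

-3*exp(-3*w)*sin(w)/10 - exp(-3*w)*cos(w)/10 + C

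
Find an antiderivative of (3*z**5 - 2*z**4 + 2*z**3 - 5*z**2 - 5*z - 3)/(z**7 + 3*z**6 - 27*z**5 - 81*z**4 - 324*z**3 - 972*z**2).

Factor the denominator: z**2*(z - 6)*(z + 3)*(z + 6)*(z**2 + 9).
Partial-fraction decomposition: 2*(13*z + 27)/(243*(z**2 + 9)) - 589/(1296*(z + 6)) + 163/(729*(z + 3)) + 1397/(11664*(z - 6)) + 1/(243*z) + 1/(324*z**2).
Integrate each term; A/(z−a) gives A·log|z−a|; the (Bz+D)/(z²+p²) term gives a log and an atan.

log(z)/243 + 1397*log(z - 6)/11664 + 163*log(z + 3)/729 - 589*log(z + 6)/1296 + 13*log(z**2 + 9)/243 + 2*atan(z/3)/27 - 1/(324*z) + C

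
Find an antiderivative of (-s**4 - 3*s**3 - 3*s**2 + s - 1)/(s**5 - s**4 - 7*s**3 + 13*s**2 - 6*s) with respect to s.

log(s)/6 - 51*log(s - 2)/10 + 65*log(s - 1)/16 - 31*log(s + 3)/240 - 7/(4*s - 4) + C

Factor the denominator: s*(s - 2)*(s - 1)**2*(s + 3).
Partial-fraction decomposition: -31/(240*(s + 3)) + 65/(16*(s - 1)) + 7/(4*(s - 1)**2) - 51/(10*(s - 2)) + 1/(6*s).
Integrate each term; A/(s−a) gives A·log|s−a|; A/(s−a)² gives −A/(s−a).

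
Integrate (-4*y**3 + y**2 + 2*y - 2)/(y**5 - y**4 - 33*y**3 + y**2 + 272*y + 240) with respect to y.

Factor the denominator: (y - 5)*(y - 4)*(y + 1)*(y + 3)*(y + 4).
Partial-fraction decomposition: 131/(108*(y + 4)) - 109/(112*(y + 3)) + 1/(180*(y + 1)) + 117/(140*(y - 4)) - 467/(432*(y - 5)).
Integrate each term: A/(y−a) contributes A·log|y−a|.

-467*log(y - 5)/432 + 117*log(y - 4)/140 + log(y + 1)/180 - 109*log(y + 3)/112 + 131*log(y + 4)/108 + C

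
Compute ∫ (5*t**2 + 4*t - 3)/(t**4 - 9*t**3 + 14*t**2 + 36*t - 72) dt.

Factor the denominator: (t - 6)*(t - 3)*(t - 2)*(t + 2).
Partial-fraction decomposition: -9/(160*(t + 2)) + 25/(16*(t - 2)) - 18/(5*(t - 3)) + 67/(32*(t - 6)).
Integrate each term: A/(t−a) contributes A·log|t−a|.

67*log(t - 6)/32 - 18*log(t - 3)/5 + 25*log(t - 2)/16 - 9*log(t + 2)/160 + C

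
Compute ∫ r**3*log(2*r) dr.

Use integration by parts with u = log(2*r), dv = r**3 dr.
Then du = 1/r dr and v = r**4/4.

r**4*(log(r) + log(2))/4 - r**4/16 + C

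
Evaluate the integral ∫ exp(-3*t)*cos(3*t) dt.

exp(-3*t)*sin(3*t)/6 - exp(-3*t)*cos(3*t)/6 + C

Let I denote the integral. Integrate by parts with u = cos(3*t), dv = exp(-3*t) dt, so v = -exp(-3*t)/3: I = -exp(-3*t)*cos(3*t)/3 − ∫ exp(-3*t)*sin(3*t) dt.
Apply parts again with u = sin(3*t), dv = exp(-3*t) dt: ∫ exp(-3*t)*sin(3*t) dt = -exp(-3*t)*sin(3*t)/3 + I. Substituting back brings back I: I = exp(-3*t)*sin(3*t)/3 - exp(-3*t)*cos(3*t)/3 − I.
Solving for I: (1 + 1)·I equals the remaining terms, so I = (1/2)·(exp(-3*t)*sin(3*t)/3 - exp(-3*t)*cos(3*t)/3).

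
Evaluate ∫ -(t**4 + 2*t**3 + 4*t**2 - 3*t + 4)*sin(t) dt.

Use integration by parts with u = t**4 + 2*t**3 + 4*t**2 - 3*t + 4, dv = -sin(t) dt, so v = cos(t).
Apply parts 4 times (tabular method): alternate signs, differentiate u down to 0, integrate dv up.

t**4*cos(t) - 4*t**3*sin(t) + 2*t**3*cos(t) - 6*t**2*sin(t) - 8*t**2*cos(t) + 16*t*sin(t) - 15*t*cos(t) + 15*sin(t) + 20*cos(t) + C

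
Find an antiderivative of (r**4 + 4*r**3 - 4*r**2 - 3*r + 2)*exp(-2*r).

(-r**4 - 6*r**3 - 5*r**2 - 2*r - 3)*exp(-2*r)/2 + C

Use integration by parts with u = r**4 + 4*r**3 - 4*r**2 - 3*r + 2, dv = exp(-2*r) dr, so v = -exp(-2*r)/2.
Apply parts 4 times (tabular method): alternate signs, differentiate u down to 0, integrate dv up.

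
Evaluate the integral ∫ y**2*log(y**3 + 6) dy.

Let u = y**3 + 6, so du = (3*y**2) dy.
The integral becomes (1/3)·∫ log(u) du; integrate by parts with u′=log(u), dv′=du.

y**3*log(y**3 + 6)/3 - y**3/3 + 2*log(y**3 + 6) + C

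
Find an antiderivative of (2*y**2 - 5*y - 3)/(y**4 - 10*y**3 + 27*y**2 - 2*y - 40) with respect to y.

Factor the denominator: (y - 5)*(y - 4)*(y - 2)*(y + 1).
Partial-fraction decomposition: -2/(45*(y + 1)) - 5/(18*(y - 2)) - 9/(10*(y - 4)) + 11/(9*(y - 5)).
Integrate each term: A/(y−a) contributes A·log|y−a|.

11*log(y - 5)/9 - 9*log(y - 4)/10 - 5*log(y - 2)/18 - 2*log(y + 1)/45 + C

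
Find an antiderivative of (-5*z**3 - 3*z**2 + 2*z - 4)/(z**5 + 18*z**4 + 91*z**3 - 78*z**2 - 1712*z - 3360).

-91*log(z - 4)/1980 - 65*log(z + 4)/12 + 268*log(z + 5)/9 - 239*log(z + 6)/5 + 775*log(z + 7)/33 + C

Factor the denominator: (z - 4)*(z + 4)*(z + 5)*(z + 6)*(z + 7).
Partial-fraction decomposition: 775/(33*(z + 7)) - 239/(5*(z + 6)) + 268/(9*(z + 5)) - 65/(12*(z + 4)) - 91/(1980*(z - 4)).
Integrate each term: A/(z−a) contributes A·log|z−a|.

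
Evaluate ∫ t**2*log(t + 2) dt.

Use integration by parts with u = log(t + 2), dv = t**2 dt.
Then du = 1/(t + 2) dt and v = t**3/3.

t**3*log(t + 2)/3 - t**3/9 + t**2/3 - 4*t/3 + 8*log(t + 2)/3 + C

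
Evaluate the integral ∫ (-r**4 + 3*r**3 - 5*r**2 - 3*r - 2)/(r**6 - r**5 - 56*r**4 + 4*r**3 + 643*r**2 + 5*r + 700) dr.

Factor the denominator: (r - 7)*(r - 4)*(r + 5)**2*(r**2 + 1).
Partial-fraction decomposition: -(114*r - 37)/(14365*(r**2 + 1)) + 7493/(164268*(r + 5)) - 139/(351*(r + 5)**2) + 158/(4131*(r - 4)) - 41/(540*(r - 7)).
Integrate each term; A/(r−a) gives A·log|r−a|; the (Br+D)/(r²+p²) term gives a log and an atan.

-41*log(r - 7)/540 + 158*log(r - 4)/4131 + 7493*log(r + 5)/164268 - 57*log(r**2 + 1)/14365 + 37*atan(r)/14365 + 139/(351*r + 1755) + C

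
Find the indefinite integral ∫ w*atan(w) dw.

w**2*atan(w)/2 - w/2 + atan(w)/2 + C

Use integration by parts with u = arctan(w), dv = w dw.
Then du = 1/(w**2 + 1) dw.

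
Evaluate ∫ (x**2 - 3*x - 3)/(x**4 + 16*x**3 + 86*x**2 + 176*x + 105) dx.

log(x + 1)/48 - 15*log(x + 3)/16 + 37*log(x + 5)/16 - 67*log(x + 7)/48 + C

Factor the denominator: (x + 1)*(x + 3)*(x + 5)*(x + 7).
Partial-fraction decomposition: -67/(48*(x + 7)) + 37/(16*(x + 5)) - 15/(16*(x + 3)) + 1/(48*(x + 1)).
Integrate each term: A/(x−a) contributes A·log|x−a|.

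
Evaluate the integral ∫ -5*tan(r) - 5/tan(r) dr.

Let u = tan(r), so du = (tan(r)**2 + 1) dr.
Rewriting, the integral becomes -5·∫ 1/u du = -5·log(u).
Substituting back, u = tan(r).

-5*log(tan(r)) + C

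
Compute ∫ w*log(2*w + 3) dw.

Use integration by parts with u = log(2*w + 3), dv = w dw.
Then du = 2/(2*w + 3) dw and v = w**2/2.

w**2*log(2*w + 3)/2 - w**2/4 + 3*w/4 - 9*log(2*w + 3)/8 + C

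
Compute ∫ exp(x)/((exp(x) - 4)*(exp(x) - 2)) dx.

Let u = e^x, du = e^x dx.
The integral becomes ∫ du/((u-4)(u-2)); decompose into partial fractions.

log(exp(x) - 4)/2 - log(exp(x) - 2)/2 + C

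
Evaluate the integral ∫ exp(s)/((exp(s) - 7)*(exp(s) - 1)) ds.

Let u = e^s, du = e^s ds.
The integral becomes ∫ du/((u-7)(u-1)); decompose into partial fractions.

log(exp(s) - 7)/6 - log(exp(s) - 1)/6 + C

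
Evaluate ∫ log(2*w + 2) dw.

w*log(2*w + 2) - w + log(w + 1) + C

Use integration by parts with u = log(2*w + 2), dv = dw.
Then du = 2/(2*w + 2) dw and v = w.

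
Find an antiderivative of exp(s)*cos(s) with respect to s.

exp(s)*sin(s)/2 + exp(s)*cos(s)/2 + C

Let I denote the integral. Integrate by parts with u = cos(s), dv = exp(s) ds, so v = exp(s): I = exp(s)*cos(s) + ∫ exp(s)*sin(s) ds.
Apply parts again with u = sin(s), dv = exp(s) ds: ∫ exp(s)*sin(s) ds = exp(s)*sin(s) − I. Substituting back brings back I: I = exp(s)*sin(s) + exp(s)*cos(s) − I.
Solving for I: (1 + 1)·I equals the remaining terms, so I = (1/2)·(exp(s)*sin(s) + exp(s)*cos(s)).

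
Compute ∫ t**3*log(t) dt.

t**4*log(t)/4 - t**4/16 + C

Use integration by parts with u = log(t), dv = t**3 dt.
Then du = 1/t dt and v = t**4/4.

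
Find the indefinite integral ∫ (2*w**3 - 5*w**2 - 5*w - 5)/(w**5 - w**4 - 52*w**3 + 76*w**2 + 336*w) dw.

-5*log(w)/336 + 217*log(w - 6)/1248 - 23*log(w - 4)/528 + 31*log(w + 2)/480 - 901*log(w + 7)/5005 + C

Factor the denominator: w*(w - 6)*(w - 4)*(w + 2)*(w + 7).
Partial-fraction decomposition: -901/(5005*(w + 7)) + 31/(480*(w + 2)) - 23/(528*(w - 4)) + 217/(1248*(w - 6)) - 5/(336*w).
Integrate each term: A/(w−a) contributes A·log|w−a|.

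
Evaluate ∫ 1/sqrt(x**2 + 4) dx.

Substitute x = 2·tan(θ), so dx = 2·sec(θ)^2 dθ and the radical becomes sqrt(x**2 + 4) = 2·sec(θ) by the Pythagorean identity.
Integrate the resulting trig expression in θ, then back-substitute tan(θ) = x/2, sec(θ) = sqrt(x**2 + 4)/2 (absorbing any constant into C).

log(x + sqrt(x**2 + 4)) + C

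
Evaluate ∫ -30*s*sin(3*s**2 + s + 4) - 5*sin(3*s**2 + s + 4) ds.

5*cos(3*s**2 + s + 4) + C

Let u = 3*s**2 + s + 4, so du = (6*s + 1) ds.
Rewriting, the integral becomes -5·∫ sin(u) du = -5·-cos(u).
Substituting back, u = 3*s**2 + s + 4.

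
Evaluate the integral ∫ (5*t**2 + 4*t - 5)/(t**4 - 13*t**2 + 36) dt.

Factor the denominator: (t - 3)*(t - 2)*(t + 2)*(t + 3).
Partial-fraction decomposition: -14/(15*(t + 3)) + 7/(20*(t + 2)) - 23/(20*(t - 2)) + 26/(15*(t - 3)).
Integrate each term: A/(t−a) contributes A·log|t−a|.

26*log(t - 3)/15 - 23*log(t - 2)/20 + 7*log(t + 2)/20 - 14*log(t + 3)/15 + C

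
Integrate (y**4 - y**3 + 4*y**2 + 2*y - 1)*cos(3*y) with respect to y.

y**4*sin(3*y)/3 - y**3*sin(3*y)/3 + 4*y**3*cos(3*y)/9 + 8*y**2*sin(3*y)/9 - y**2*cos(3*y)/3 + 8*y*sin(3*y)/9 + 16*y*cos(3*y)/27 - 43*sin(3*y)/81 + 8*cos(3*y)/27 + C

Use integration by parts with u = y**4 - y**3 + 4*y**2 + 2*y - 1, dv = cos(3*y) dy, so v = sin(3*y)/3.
Apply parts 4 times (tabular method): alternate signs, differentiate u down to 0, integrate dv up.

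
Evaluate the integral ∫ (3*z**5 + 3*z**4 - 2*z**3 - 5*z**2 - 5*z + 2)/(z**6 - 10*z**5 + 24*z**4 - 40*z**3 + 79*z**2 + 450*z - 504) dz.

14165*log(z - 7)/2349 - 1807*log(z - 4)/675 - log(z - 1)/135 + 20*log(z + 2)/1053 - 1719*log(z**2 + 9)/9425 + 14533*atan(z/3)/28275 + C

Factor the denominator: (z - 7)*(z - 4)*(z - 1)*(z + 2)*(z**2 + 9).
Partial-fraction decomposition: -(3438*z - 14533)/(9425*(z**2 + 9)) + 20/(1053*(z + 2)) - 1/(135*(z - 1)) - 1807/(675*(z - 4)) + 14165/(2349*(z - 7)).
Integrate each term; A/(z−a) gives A·log|z−a|; the (Bz+D)/(z²+p²) term gives a log and an atan.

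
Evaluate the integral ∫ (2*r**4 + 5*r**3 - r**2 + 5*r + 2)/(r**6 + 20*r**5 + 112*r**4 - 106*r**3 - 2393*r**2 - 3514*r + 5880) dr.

419*log(r - 4)/16335 - 13*log(r - 1)/8064 + 577*log(r + 5)/216 - 724*log(r + 6)/35 + 278635*log(r + 7)/15488 - 3005/(176*r + 1232) + C

Factor the denominator: (r - 4)*(r - 1)*(r + 5)*(r + 6)*(r + 7)**2.
Partial-fraction decomposition: 278635/(15488*(r + 7)) + 3005/(176*(r + 7)**2) - 724/(35*(r + 6)) + 577/(216*(r + 5)) - 13/(8064*(r - 1)) + 419/(16335*(r - 4)).
Integrate each term; A/(r−a) gives A·log|r−a|; A/(r−a)² gives −A/(r−a).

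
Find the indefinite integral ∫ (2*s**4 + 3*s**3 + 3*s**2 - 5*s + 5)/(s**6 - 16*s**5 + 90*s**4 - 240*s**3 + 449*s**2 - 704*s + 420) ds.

1487*log(s - 7)/636 - 105*log(s - 5)/29 + 5*log(s - 3)/4 - log(s - 1)/30 + 507*log(s**2 + 4)/15370 + 157*atan(s/2)/15370 + C

Factor the denominator: (s - 7)*(s - 5)*(s - 3)*(s - 1)*(s**2 + 4).
Partial-fraction decomposition: (507*s + 157)/(7685*(s**2 + 4)) - 1/(30*(s - 1)) + 5/(4*(s - 3)) - 105/(29*(s - 5)) + 1487/(636*(s - 7)).
Integrate each term; A/(s−a) gives A·log|s−a|; the (Bs+D)/(s²+p²) term gives a log and an atan.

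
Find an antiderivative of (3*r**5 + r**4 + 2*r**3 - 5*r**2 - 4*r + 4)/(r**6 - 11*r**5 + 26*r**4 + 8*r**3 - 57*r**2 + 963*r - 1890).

53239*log(r - 7)/5800 - 10109*log(r - 5)/1632 + 8*log(r - 2)/75 + 731*log(r + 3)/7200 - 3427*log(r**2 + 9)/35496 + 4783*atan(r/3)/17748 + C

Factor the denominator: (r - 7)*(r - 5)*(r - 2)*(r + 3)*(r**2 + 9).
Partial-fraction decomposition: -(3427*r - 14349)/(17748*(r**2 + 9)) + 731/(7200*(r + 3)) + 8/(75*(r - 2)) - 10109/(1632*(r - 5)) + 53239/(5800*(r - 7)).
Integrate each term; A/(r−a) gives A·log|r−a|; the (Br+D)/(r²+p²) term gives a log and an atan.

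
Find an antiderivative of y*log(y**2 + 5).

y**2*log(y**2 + 5)/2 - y**2/2 + 5*log(y**2 + 5)/2 + C

Let u = y**2 + 5, so du = (2*y) dy.
The integral becomes (1/2)·∫ log(u) du; integrate by parts with u′=log(u), dv′=du.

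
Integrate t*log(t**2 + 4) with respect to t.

t**2*log(t**2 + 4)/2 - t**2/2 + 2*log(t**2 + 4) + C

Let u = t**2 + 4, so du = (2*t) dt.
The integral becomes (1/2)·∫ log(u) du; integrate by parts with u′=log(u), dv′=du.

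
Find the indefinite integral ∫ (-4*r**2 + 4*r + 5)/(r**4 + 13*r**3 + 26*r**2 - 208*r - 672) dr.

-43*log(r - 4)/880 + 25*log(r + 4)/16 - 163*log(r + 6)/20 + 73*log(r + 7)/11 + C

Factor the denominator: (r - 4)*(r + 4)*(r + 6)*(r + 7).
Partial-fraction decomposition: 73/(11*(r + 7)) - 163/(20*(r + 6)) + 25/(16*(r + 4)) - 43/(880*(r - 4)).
Integrate each term: A/(r−a) contributes A·log|r−a|.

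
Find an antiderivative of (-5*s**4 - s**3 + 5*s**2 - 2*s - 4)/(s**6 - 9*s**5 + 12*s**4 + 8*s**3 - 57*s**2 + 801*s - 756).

Factor the denominator: (s - 7)*(s - 4)*(s - 1)*(s + 3)*(s**2 + 9).
Partial-fraction decomposition: (7697*s + 2433)/(26100*(s**2 + 9)) + 331/(5040*(s + 3)) - 7/(720*(s - 1)) + 1276/(1575*(s - 4)) - 12121/(10440*(s - 7)).
Integrate each term; A/(s−a) gives A·log|s−a|; the (Bs+D)/(s²+p²) term gives a log and an atan.

-12121*log(s - 7)/10440 + 1276*log(s - 4)/1575 - 7*log(s - 1)/720 + 331*log(s + 3)/5040 + 7697*log(s**2 + 9)/52200 + 811*atan(s/3)/26100 + C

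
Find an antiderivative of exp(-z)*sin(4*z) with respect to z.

-exp(-z)*sin(4*z)/17 - 4*exp(-z)*cos(4*z)/17 + C

Let I denote the integral. Integrate by parts with u = sin(4*z), dv = exp(-z) dz, so v = -exp(-z): I = -exp(-z)*sin(4*z) + 4·∫ exp(-z)*cos(4*z) dz.
Apply parts again with u = cos(4*z), dv = exp(-z) dz: ∫ exp(-z)*cos(4*z) dz = -exp(-z)*cos(4*z) − 4·I. Substituting back brings back I: I = -exp(-z)*sin(4*z) - 4*exp(-z)*cos(4*z) − 16·I.
Solving for I: (1 + 16)·I equals the remaining terms, so I = (1/17)·(-exp(-z)*sin(4*z) - 4*exp(-z)*cos(4*z)).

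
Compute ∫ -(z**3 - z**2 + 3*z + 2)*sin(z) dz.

z**3*cos(z) - 3*z**2*sin(z) - z**2*cos(z) + 2*z*sin(z) - 3*z*cos(z) + 3*sin(z) + 4*cos(z) + C

Use integration by parts with u = z**3 - z**2 + 3*z + 2, dv = -sin(z) dz, so v = cos(z).
Apply parts 3 times (tabular method): alternate signs, differentiate u down to 0, integrate dv up.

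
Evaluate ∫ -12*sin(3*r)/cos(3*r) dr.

Let u = cos(3*r), so du = (-3*sin(3*r)) dr.
Rewriting, the integral becomes 4·∫ 1/u du = 4·log(u).
Substituting back, u = cos(3*r).

4*log(cos(3*r)) + C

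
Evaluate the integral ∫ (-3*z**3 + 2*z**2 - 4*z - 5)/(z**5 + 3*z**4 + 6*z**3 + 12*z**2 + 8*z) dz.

-5*log(z)/8 - 4*log(z + 1)/5 + 35*log(z + 2)/16 - 61*log(z**2 + 4)/160 + 23*atan(z/2)/80 + C

Factor the denominator: z*(z + 1)*(z + 2)*(z**2 + 4).
Partial-fraction decomposition: -(61*z - 46)/(80*(z**2 + 4)) + 35/(16*(z + 2)) - 4/(5*(z + 1)) - 5/(8*z).
Integrate each term; A/(z−a) gives A·log|z−a|; the (Bz+D)/(z²+p²) term gives a log and an atan.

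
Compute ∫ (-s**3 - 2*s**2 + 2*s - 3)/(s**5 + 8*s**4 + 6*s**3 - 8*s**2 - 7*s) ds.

3*log(s)/7 - log(s - 1)/8 - 5*log(s + 1)/12 + 19*log(s + 7)/168 + 1/(2*s + 2) + C

Factor the denominator: s*(s - 1)*(s + 1)**2*(s + 7).
Partial-fraction decomposition: 19/(168*(s + 7)) - 5/(12*(s + 1)) - 1/(2*(s + 1)**2) - 1/(8*(s - 1)) + 3/(7*s).
Integrate each term; A/(s−a) gives A·log|s−a|; A/(s−a)² gives −A/(s−a).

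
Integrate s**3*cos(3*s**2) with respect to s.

s**2*sin(3*s**2)/6 + cos(3*s**2)/18 + C

Let u = s², du = 2s ds; rewrite as (1/2)∫ u^1·cos(3u) du.
Now integrate by parts 1 time.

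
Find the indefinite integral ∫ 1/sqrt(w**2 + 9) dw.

Substitute w = 3·tan(θ), so dw = 3·sec(θ)^2 dθ and the radical becomes sqrt(w**2 + 9) = 3·sec(θ) by the Pythagorean identity.
Integrate the resulting trig expression in θ, then back-substitute tan(θ) = w/3, sec(θ) = sqrt(w**2 + 9)/3 (absorbing any constant into C).

log(w + sqrt(w**2 + 9)) + C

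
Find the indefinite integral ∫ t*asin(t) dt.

t**2*asin(t)/2 + t*sqrt(-t**2 + 1)/4 - asin(t)/4 + C

Use integration by parts with u = arcsin(t), dv = t dt.
Then du = 1/sqrt(-t**2 + 1) dt.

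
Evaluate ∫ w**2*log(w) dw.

w**3*log(w)/3 - w**3/9 + C

Use integration by parts with u = log(w), dv = w**2 dw.
Then du = 1/w dw and v = w**3/3.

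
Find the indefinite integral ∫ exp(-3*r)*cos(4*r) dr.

4*exp(-3*r)*sin(4*r)/25 - 3*exp(-3*r)*cos(4*r)/25 + C

Let I denote the integral. Integrate by parts with u = cos(4*r), dv = exp(-3*r) dr, so v = -exp(-3*r)/3: I = -exp(-3*r)*cos(4*r)/3 − (4/3)·∫ exp(-3*r)*sin(4*r) dr.
Apply parts again with u = sin(4*r), dv = exp(-3*r) dr: ∫ exp(-3*r)*sin(4*r) dr = -exp(-3*r)*sin(4*r)/3 + (4/3)·I. Substituting back brings back I: I = 4*exp(-3*r)*sin(4*r)/9 - exp(-3*r)*cos(4*r)/3 − (16/9)·I.
Solving for I: (1 + 16/9)·I equals the remaining terms, so I = (9/25)·(4*exp(-3*r)*sin(4*r)/9 - exp(-3*r)*cos(4*r)/3).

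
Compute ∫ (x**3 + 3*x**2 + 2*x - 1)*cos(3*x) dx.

x**3*sin(3*x)/3 + x**2*sin(3*x) + x**2*cos(3*x)/3 + 4*x*sin(3*x)/9 + 2*x*cos(3*x)/3 - 5*sin(3*x)/9 + 4*cos(3*x)/27 + C

Use integration by parts with u = x**3 + 3*x**2 + 2*x - 1, dv = cos(3*x) dx, so v = sin(3*x)/3.
Apply parts 3 times (tabular method): alternate signs, differentiate u down to 0, integrate dv up.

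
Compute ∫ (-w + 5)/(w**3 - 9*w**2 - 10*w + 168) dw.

-2*log(w - 7)/11 + log(w - 6)/10 + 9*log(w + 4)/110 + C

Factor the denominator: (w - 7)*(w - 6)*(w + 4).
Partial-fraction decomposition: 9/(110*(w + 4)) + 1/(10*(w - 6)) - 2/(11*(w - 7)).
Integrate each term: A/(w−a) contributes A·log|w−a|.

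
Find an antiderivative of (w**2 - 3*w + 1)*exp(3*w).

(9*w**2 - 33*w + 20)*exp(3*w)/27 + C

Use integration by parts with u = w**2 - 3*w + 1, dv = exp(3*w) dw, so v = exp(3*w)/3.
Apply parts 2 times (tabular method): alternate signs, differentiate u down to 0, integrate dv up.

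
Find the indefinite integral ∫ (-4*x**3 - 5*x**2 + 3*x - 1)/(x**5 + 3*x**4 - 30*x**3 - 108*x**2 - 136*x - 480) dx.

-1027*log(x - 6)/4400 - 163*log(x + 4)/200 + 359*log(x + 5)/319 - 893*log(x**2 + 4)/23200 - 1349*atan(x/2)/11600 + C

Factor the denominator: (x - 6)*(x + 4)*(x + 5)*(x**2 + 4).
Partial-fraction decomposition: -19*(47*x + 142)/(11600*(x**2 + 4)) + 359/(319*(x + 5)) - 163/(200*(x + 4)) - 1027/(4400*(x - 6)).
Integrate each term; A/(x−a) gives A·log|x−a|; the (Bx+D)/(x²+p²) term gives a log and an atan.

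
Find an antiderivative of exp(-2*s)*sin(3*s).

-2*exp(-2*s)*sin(3*s)/13 - 3*exp(-2*s)*cos(3*s)/13 + C

Let I denote the integral. Integrate by parts with u = sin(3*s), dv = exp(-2*s) ds, so v = -exp(-2*s)/2: I = -exp(-2*s)*sin(3*s)/2 + (3/2)·∫ exp(-2*s)*cos(3*s) ds.
Apply parts again with u = cos(3*s), dv = exp(-2*s) ds: ∫ exp(-2*s)*cos(3*s) ds = -exp(-2*s)*cos(3*s)/2 − (3/2)·I. Substituting back brings back I: I = -exp(-2*s)*sin(3*s)/2 - 3*exp(-2*s)*cos(3*s)/4 − (9/4)·I.
Solving for I: (1 + 9/4)·I equals the remaining terms, so I = (4/13)·(-exp(-2*s)*sin(3*s)/2 - 3*exp(-2*s)*cos(3*s)/4).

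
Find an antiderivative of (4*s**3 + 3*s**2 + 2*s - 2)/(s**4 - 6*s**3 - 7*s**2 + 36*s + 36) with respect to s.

Factor the denominator: (s - 6)*(s - 3)*(s + 1)*(s + 2).
Partial-fraction decomposition: 13/(20*(s + 2)) - 5/(28*(s + 1)) - 139/(60*(s - 3)) + 491/(84*(s - 6)).
Integrate each term: A/(s−a) contributes A·log|s−a|.

491*log(s - 6)/84 - 139*log(s - 3)/60 - 5*log(s + 1)/28 + 13*log(s + 2)/20 + C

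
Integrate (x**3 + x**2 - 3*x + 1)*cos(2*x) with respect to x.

Use integration by parts with u = x**3 + x**2 - 3*x + 1, dv = cos(2*x) dx, so v = sin(2*x)/2.
Apply parts 3 times (tabular method): alternate signs, differentiate u down to 0, integrate dv up.

x**3*sin(2*x)/2 + x**2*sin(2*x)/2 + 3*x**2*cos(2*x)/4 - 9*x*sin(2*x)/4 + x*cos(2*x)/2 + sin(2*x)/4 - 9*cos(2*x)/8 + C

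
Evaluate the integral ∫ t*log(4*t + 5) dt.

Use integration by parts with u = log(4*t + 5), dv = t dt.
Then du = 4/(4*t + 5) dt and v = t**2/2.

t**2*log(4*t + 5)/2 - t**2/4 + 5*t/8 - 25*log(4*t + 5)/32 + C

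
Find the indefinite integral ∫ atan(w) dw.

w*atan(w) - log(w**2 + 1)/2 + C

Use integration by parts with u = arctan(w), dv = dw.
Then du = 1/(w**2 + 1) dw.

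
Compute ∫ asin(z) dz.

Use integration by parts with u = arcsin(z), dv = dz.
Then du = 1/sqrt(-z**2 + 1) dz.

z*asin(z) + sqrt(-z**2 + 1) + C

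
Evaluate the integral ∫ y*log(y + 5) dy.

Use integration by parts with u = log(y + 5), dv = y dy.
Then du = 1/(y + 5) dy and v = y**2/2.

y**2*log(y + 5)/2 - y**2/4 + 5*y/2 - 25*log(y + 5)/2 + C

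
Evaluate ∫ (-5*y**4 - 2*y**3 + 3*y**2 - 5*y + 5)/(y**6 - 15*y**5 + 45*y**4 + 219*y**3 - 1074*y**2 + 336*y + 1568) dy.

Factor the denominator: (y - 7)**2*(y - 4)*(y - 2)*(y + 1)*(y + 4).
Partial-fraction decomposition: 1079/(17424*(y + 4)) + 1/(288*(y + 1)) + 89/(900*(y - 2)) - 275/(144*(y - 4)) + 1520623/(871200*(y - 7)) - 6287/(660*(y - 7)**2).
Integrate each term; A/(y−a) gives A·log|y−a|; A/(y−a)² gives −A/(y−a).

1520623*log(y - 7)/871200 - 275*log(y - 4)/144 + 89*log(y - 2)/900 + log(y + 1)/288 + 1079*log(y + 4)/17424 + 6287/(660*y - 4620) + C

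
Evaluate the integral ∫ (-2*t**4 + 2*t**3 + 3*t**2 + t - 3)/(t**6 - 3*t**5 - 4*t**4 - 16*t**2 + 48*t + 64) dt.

-67*log(t - 4)/240 + 5*log(t - 2)/192 - log(t + 1)/15 + 41*log(t + 2)/192 + 17*log(t**2 + 4)/320 - 23*atan(t/2)/80 + C

Factor the denominator: (t - 4)*(t - 2)*(t + 1)*(t + 2)*(t**2 + 4).
Partial-fraction decomposition: (17*t - 92)/(160*(t**2 + 4)) + 41/(192*(t + 2)) - 1/(15*(t + 1)) + 5/(192*(t - 2)) - 67/(240*(t - 4)).
Integrate each term; A/(t−a) gives A·log|t−a|; the (Bt+D)/(t²+p²) term gives a log and an atan.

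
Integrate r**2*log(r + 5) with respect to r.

Use integration by parts with u = log(r + 5), dv = r**2 dr.
Then du = 1/(r + 5) dr and v = r**3/3.

r**3*log(r + 5)/3 - r**3/9 + 5*r**2/6 - 25*r/3 + 125*log(r + 5)/3 + C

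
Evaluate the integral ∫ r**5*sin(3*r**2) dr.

-r**4*cos(3*r**2)/6 + r**2*sin(3*r**2)/9 + cos(3*r**2)/27 + C

Let u = r², du = 2r dr; rewrite as (1/2)∫ u^2·sin(3u) du.
Now integrate by parts 2 times.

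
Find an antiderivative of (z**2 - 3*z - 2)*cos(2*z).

z**2*sin(2*z)/2 - 3*z*sin(2*z)/2 + z*cos(2*z)/2 - 5*sin(2*z)/4 - 3*cos(2*z)/4 + C

Use integration by parts with u = z**2 - 3*z - 2, dv = cos(2*z) dz, so v = sin(2*z)/2.
Apply parts 2 times (tabular method): alternate signs, differentiate u down to 0, integrate dv up.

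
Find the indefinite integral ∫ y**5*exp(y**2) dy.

Let u = y², du = 2y dy; rewrite as (1/2)∫ u^2·exp(1u) du.
Now integrate by parts 2 times.

(y**4 - 2*y**2 + 2)*exp(y**2)/2 + C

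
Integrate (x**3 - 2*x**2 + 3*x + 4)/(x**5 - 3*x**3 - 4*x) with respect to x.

Factor the denominator: x*(x - 2)*(x + 2)*(x**2 + 1).
Partial-fraction decomposition: 2*(3*x - 1)/(5*(x**2 + 1)) - 9/(20*(x + 2)) + 1/(4*(x - 2)) - 1/x.
Integrate each term; A/(x−a) gives A·log|x−a|; the (Bx+D)/(x²+p²) term gives a log and an atan.

-log(x) + log(x - 2)/4 - 9*log(x + 2)/20 + 3*log(x**2 + 1)/5 - 2*atan(x)/5 + C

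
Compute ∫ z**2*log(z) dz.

Use integration by parts with u = log(z), dv = z**2 dz.
Then du = 1/z dz and v = z**3/3.

z**3*log(z)/3 - z**3/9 + C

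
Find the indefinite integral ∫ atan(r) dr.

r*atan(r) - log(r**2 + 1)/2 + C

Use integration by parts with u = arctan(r), dv = dr.
Then du = 1/(r**2 + 1) dr.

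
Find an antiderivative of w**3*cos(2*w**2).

w**2*sin(2*w**2)/4 + cos(2*w**2)/8 + C

Let u = w², du = 2w dw; rewrite as (1/2)∫ u^1·cos(2u) du.
Now integrate by parts 1 time.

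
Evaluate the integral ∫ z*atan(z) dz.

Use integration by parts with u = arctan(z), dv = z dz.
Then du = 1/(z**2 + 1) dz.

z**2*atan(z)/2 - z/2 + atan(z)/2 + C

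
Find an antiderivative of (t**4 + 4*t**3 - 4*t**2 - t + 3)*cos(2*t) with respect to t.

t**4*sin(2*t)/2 + 2*t**3*sin(2*t) + t**3*cos(2*t) - 7*t**2*sin(2*t)/2 + 3*t**2*cos(2*t) - 7*t*sin(2*t)/2 - 7*t*cos(2*t)/2 + 13*sin(2*t)/4 - 7*cos(2*t)/4 + C

Use integration by parts with u = t**4 + 4*t**3 - 4*t**2 - t + 3, dv = cos(2*t) dt, so v = sin(2*t)/2.
Apply parts 4 times (tabular method): alternate signs, differentiate u down to 0, integrate dv up.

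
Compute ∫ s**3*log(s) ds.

s**4*log(s)/4 - s**4/16 + C

Use integration by parts with u = log(s), dv = s**3 ds.
Then du = 1/s ds and v = s**4/4.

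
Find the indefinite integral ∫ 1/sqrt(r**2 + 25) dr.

Substitute r = 5·tan(θ), so dr = 5·sec(θ)^2 dθ and the radical becomes sqrt(r**2 + 25) = 5·sec(θ) by the Pythagorean identity.
Integrate the resulting trig expression in θ, then back-substitute tan(θ) = r/5, sec(θ) = sqrt(r**2 + 25)/5 (absorbing any constant into C).

log(r + sqrt(r**2 + 25)) + C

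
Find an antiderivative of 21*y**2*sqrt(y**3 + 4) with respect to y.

14*(y**3 + 4)**(3/2)/3 + C

Let u = y**3 + 4, so du = (3*y**2) dy.
Rewriting, the integral becomes 7·∫ √u du = 7·(2/3)u^(3/2).
Substituting back, u = y**3 + 4.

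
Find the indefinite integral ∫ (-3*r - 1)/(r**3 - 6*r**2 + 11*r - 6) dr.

-5*log(r - 3) + 7*log(r - 2) - 2*log(r - 1) + C

Factor the denominator: (r - 3)*(r - 2)*(r - 1).
Partial-fraction decomposition: -2/(r - 1) + 7/(r - 2) - 5/(r - 3).
Integrate each term: A/(r−a) contributes A·log|r−a|.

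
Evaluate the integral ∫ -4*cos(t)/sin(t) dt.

Let u = sin(t), so du = (cos(t)) dt.
Rewriting, the integral becomes -4·∫ 1/u du = -4·log(u).
Substituting back, u = sin(t).

-4*log(sin(t)) + C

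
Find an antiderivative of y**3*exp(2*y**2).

(2*y**2 - 1)*exp(2*y**2)/8 + C

Let u = y², du = 2y dy; rewrite as (1/2)∫ u^1·exp(2u) du.
Now integrate by parts 1 time.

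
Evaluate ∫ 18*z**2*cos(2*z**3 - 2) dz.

3*sin(2*z**3 - 2) + C

Let u = 2*z**3 - 2, so du = (6*z**2) dz.
Rewriting, the integral becomes 3·∫ cos(u) du = 3·sin(u).
Substituting back, u = 2*z**3 - 2.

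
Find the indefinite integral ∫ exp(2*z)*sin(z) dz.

Let I denote the integral. Integrate by parts with u = sin(z), dv = exp(2*z) dz, so v = exp(2*z)/2: I = exp(2*z)*sin(z)/2 − (1/2)·∫ exp(2*z)*cos(z) dz.
Apply parts again with u = cos(z), dv = exp(2*z) dz: ∫ exp(2*z)*cos(z) dz = exp(2*z)*cos(z)/2 + (1/2)·I. Substituting back brings back I: I = exp(2*z)*sin(z)/2 - exp(2*z)*cos(z)/4 − (1/4)·I.
Solving for I: (1 + 1/4)·I equals the remaining terms, so I = (4/5)·(exp(2*z)*sin(z)/2 - exp(2*z)*cos(z)/4).

2*exp(2*z)*sin(z)/5 - exp(2*z)*cos(z)/5 + C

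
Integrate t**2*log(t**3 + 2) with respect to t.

t**3*log(t**3 + 2)/3 - t**3/3 + 2*log(t**3 + 2)/3 + C

Let u = t**3 + 2, so du = (3*t**2) dt.
The integral becomes (1/3)·∫ log(u) du; integrate by parts with u′=log(u), dv′=du.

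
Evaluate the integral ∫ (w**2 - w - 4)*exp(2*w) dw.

(w**2 - 2*w - 3)*exp(2*w)/2 + C

Use integration by parts with u = w**2 - w - 4, dv = exp(2*w) dw, so v = exp(2*w)/2.
Apply parts 2 times (tabular method): alternate signs, differentiate u down to 0, integrate dv up.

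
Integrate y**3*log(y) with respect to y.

y**4*log(y)/4 - y**4/16 + C

Use integration by parts with u = log(y), dv = y**3 dy.
Then du = 1/y dy and v = y**4/4.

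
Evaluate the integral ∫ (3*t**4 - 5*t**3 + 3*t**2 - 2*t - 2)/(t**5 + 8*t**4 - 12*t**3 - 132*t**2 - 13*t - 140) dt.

Factor the denominator: (t - 4)*(t + 5)*(t + 7)*(t**2 + 1).
Partial-fraction decomposition: -(236*t - 127)/(11050*(t**2 + 1)) + 9077/(1100*(t + 7)) - 287/(52*(t + 5)) + 54/(187*(t - 4)).
Integrate each term; A/(t−a) gives A·log|t−a|; the (Bt+D)/(t²+p²) term gives a log and an atan.

54*log(t - 4)/187 - 287*log(t + 5)/52 + 9077*log(t + 7)/1100 - 59*log(t**2 + 1)/5525 + 127*atan(t)/11050 + C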